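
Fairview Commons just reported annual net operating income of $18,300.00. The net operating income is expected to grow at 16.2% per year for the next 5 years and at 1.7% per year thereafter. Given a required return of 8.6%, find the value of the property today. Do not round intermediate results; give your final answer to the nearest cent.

$490871.38

D_1 = 21264.60000
D_2 = 24709.46520
D_3 = 28712.39856
D_4 = 33363.80713
D_5 = 38768.74388
Terminal value at year 5: TV = D_5×(1+g_2)/(r−g_2) = 39427.81253/0.069 = 571417.57291
P_0 = D_1/(1+r)^1 + D_2/(1+r)^2 + D_3/(1+r)^3 + D_4/(1+r)^4 + D_5/(1+r)^5 + TV/(1+r)^5
    = 19580.66298 + 20950.94879 + 22417.12937 + 23985.91559 + 25664.48795 + 378272.23541 = 490871.38008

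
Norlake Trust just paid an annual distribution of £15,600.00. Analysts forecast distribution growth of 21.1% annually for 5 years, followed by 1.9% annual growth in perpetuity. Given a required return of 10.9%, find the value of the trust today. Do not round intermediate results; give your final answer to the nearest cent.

£376582.99

D_1 = 18891.60000
D_2 = 22877.72760
D_3 = 27704.92812
D_4 = 33550.66796
D_5 = 40629.85890
Terminal value at year 5: TV = D_5×(1+g_2)/(r−g_2) = 41401.82622/0.09 = 460020.29129
P_0 = D_1/(1+r)^1 + D_2/(1+r)^2 + D_3/(1+r)^3 + D_4/(1+r)^4 + D_5/(1+r)^5 + TV/(1+r)^5
    = 17034.80613 + 18601.57820 + 20312.45374 + 22180.68664 + 24220.74979 + 274232.71155 = 376582.98606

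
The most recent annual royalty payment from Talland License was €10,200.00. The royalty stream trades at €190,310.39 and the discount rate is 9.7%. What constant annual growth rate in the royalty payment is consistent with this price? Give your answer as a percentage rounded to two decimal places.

4.12%

P = D₀(1+g)/(r−g) ⇒ P(r−g) = D₀(1+g) ⇒ g(P+D₀) = P·r − D₀
g = (P·r − D₀)/(P + D₀) = (€190,310.39×0.097 − €10,200.00) / (€190,310.39 + €10,200.00) = 0.041195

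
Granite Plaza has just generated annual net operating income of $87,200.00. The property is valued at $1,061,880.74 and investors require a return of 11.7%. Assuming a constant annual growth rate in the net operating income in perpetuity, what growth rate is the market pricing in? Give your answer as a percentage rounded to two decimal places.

P = D₀(1+g)/(r−g) ⇒ P(r−g) = D₀(1+g) ⇒ g(P+D₀) = P·r − D₀
g = (P·r − D₀)/(P + D₀) = ($1,061,880.74×0.117 − $87,200.00) / ($1,061,880.74 + $87,200.00) = 0.032235

3.22%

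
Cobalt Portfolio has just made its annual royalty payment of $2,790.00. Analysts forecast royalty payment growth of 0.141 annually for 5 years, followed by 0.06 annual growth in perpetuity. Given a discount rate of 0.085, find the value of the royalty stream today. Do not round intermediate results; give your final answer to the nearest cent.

D_1 = 3183.39000
D_2 = 3632.24799
D_3 = 4144.39496
D_4 = 4728.75465
D_5 = 5395.50905
Terminal value at year 5: TV = D_5×(1+g_2)/(r−g_2) = 5719.23959/0.025 = 228769.58374
P_0 = D_1/(1+r)^1 + D_2/(1+r)^2 + D_3/(1+r)^3 + D_4/(1+r)^4 + D_5/(1+r)^5 + TV/(1+r)^5
    = 2934.00000 + 3085.43226 + 3244.68037 + 3412.14775 + 3588.25860 + 152142.16465 = 168406.68364

$168406.68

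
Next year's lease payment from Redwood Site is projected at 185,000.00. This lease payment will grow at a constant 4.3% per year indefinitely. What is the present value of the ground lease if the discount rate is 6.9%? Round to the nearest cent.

7115384.62

Growing perpetuity: P = D₁ / (r − g) = 185,000.0000 / (0.069 − 0.043) = 7,115,384.62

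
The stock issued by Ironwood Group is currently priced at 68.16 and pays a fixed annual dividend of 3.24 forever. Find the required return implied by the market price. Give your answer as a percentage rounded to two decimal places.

P = C/r ⇒ r = C/P = 3.24/68.16 = 0.047535

4.75%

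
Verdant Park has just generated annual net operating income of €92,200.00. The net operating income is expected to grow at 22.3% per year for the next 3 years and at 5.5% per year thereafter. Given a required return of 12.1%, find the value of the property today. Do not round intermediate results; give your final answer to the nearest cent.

D_1 = 112760.60000
D_2 = 137906.21380
D_3 = 168659.29948
Terminal value at year 3: TV = D_3×(1+g_2)/(r−g_2) = 177935.56095/0.066 = 2695993.34771
P_0 = D_1/(1+r)^1 + D_2/(1+r)^2 + D_3/(1+r)^3 + TV/(1+r)^3
    = 100589.29527 + 109741.93409 + 119727.37323 + 1913823.92063 = 2243882.52323

€2243882.52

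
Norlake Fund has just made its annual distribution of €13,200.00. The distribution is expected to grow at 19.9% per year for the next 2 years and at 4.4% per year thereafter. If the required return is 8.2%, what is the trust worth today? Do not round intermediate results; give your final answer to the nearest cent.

D_1 = 15826.80000
D_2 = 18976.33320
Terminal value at year 2: TV = D_2×(1+g_2)/(r−g_2) = 19811.29186/0.038 = 521349.78581
P_0 = D_1/(1+r)^1 + D_2/(1+r)^2 + TV/(1+r)^2
    = 14627.35675 + 16209.05798 + 445322.54042 = 476158.95515

€476158.96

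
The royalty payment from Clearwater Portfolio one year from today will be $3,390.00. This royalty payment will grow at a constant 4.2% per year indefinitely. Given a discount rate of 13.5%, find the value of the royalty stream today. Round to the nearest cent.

Growing perpetuity: P = D₁ / (r − g) = $3,390.0000 / (0.135 − 0.042) = $36,451.61

$36451.61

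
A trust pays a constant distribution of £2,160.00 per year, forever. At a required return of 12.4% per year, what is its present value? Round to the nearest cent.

Level perpetuity: PV = C / r = £2,160.00 / 0.124 = £17,419.35

£17419.35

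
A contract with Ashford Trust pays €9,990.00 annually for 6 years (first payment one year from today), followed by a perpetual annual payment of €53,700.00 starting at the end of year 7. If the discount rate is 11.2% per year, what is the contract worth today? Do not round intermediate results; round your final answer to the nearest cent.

€295608.01

PV of 6-year annuity: €9,990.00 × [1 − (1+0.112)^−6] / 0.112 = 42020.68631
Perpetuity value at year 6: €53,700.00 / 0.112 = 479464.28571
PV of perpetuity: 479464.28571 / (1+0.112)^6 = 253587.32328
Total PV = 42020.68631 + 253587.32328 = 295608.00958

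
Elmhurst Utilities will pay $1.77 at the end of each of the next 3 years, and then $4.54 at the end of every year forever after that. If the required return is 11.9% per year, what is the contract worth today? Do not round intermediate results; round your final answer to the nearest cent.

PV of 3-year annuity: $1.77 × [1 − (1+0.119)^−3] / 0.119 = 4.25856
Perpetuity value at year 3: $4.54 / 0.119 = 38.15126
PV of perpetuity: 38.15126 / (1+0.119)^3 = 27.22818
Total PV = 4.25856 + 27.22818 = 31.48674

$31.49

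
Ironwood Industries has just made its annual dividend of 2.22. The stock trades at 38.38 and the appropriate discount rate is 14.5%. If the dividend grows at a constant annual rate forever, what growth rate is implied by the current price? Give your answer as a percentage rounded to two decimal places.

P = D₀(1+g)/(r−g) ⇒ P(r−g) = D₀(1+g) ⇒ g(P+D₀) = P·r − D₀
g = (P·r − D₀)/(P + D₀) = (38.38×0.145 − 2.22) / (38.38 + 2.22) = 0.082392

8.24%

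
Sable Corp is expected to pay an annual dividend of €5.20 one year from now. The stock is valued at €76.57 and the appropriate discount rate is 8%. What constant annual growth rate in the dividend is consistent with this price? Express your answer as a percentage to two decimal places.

P = D₁/(r−g) ⇒ g = r − D₁/P = 0.08 − €5.20/€76.57 = 0.012088

1.21%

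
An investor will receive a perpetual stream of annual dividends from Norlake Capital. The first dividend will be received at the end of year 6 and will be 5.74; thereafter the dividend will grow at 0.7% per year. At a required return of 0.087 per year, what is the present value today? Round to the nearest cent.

Value at end of year 5: C₁ / (r − g) = 5.74 / (0.087 − 0.007) = 71.7500
Discount to today: PV = 71.7500 / (1 + 0.087)^5 = 71.7500 / 1.517566 = 47.28

47.28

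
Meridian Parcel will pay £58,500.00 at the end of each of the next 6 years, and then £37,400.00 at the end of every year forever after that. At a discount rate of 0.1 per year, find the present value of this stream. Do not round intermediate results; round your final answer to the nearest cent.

PV of 6-year annuity: £58,500.00 × [1 − (1+0.1)^−6] / 0.1 = 254782.75092
Perpetuity value at year 6: £37,400.00 / 0.1 = 374000.00000
PV of perpetuity: 374000.00000 / (1+0.1)^6 = 211113.24984
Total PV = 254782.75092 + 211113.24984 = 465896.00076

£465896.00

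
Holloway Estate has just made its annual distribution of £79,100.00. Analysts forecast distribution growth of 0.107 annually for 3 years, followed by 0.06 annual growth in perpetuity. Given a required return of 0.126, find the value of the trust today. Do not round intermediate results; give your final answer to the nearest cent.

£1436544.88

D_1 = 87563.70000
D_2 = 96933.01590
D_3 = 107304.84860
Terminal value at year 3: TV = D_3×(1+g_2)/(r−g_2) = 113743.13952/0.066 = 1723380.90178
P_0 = D_1/(1+r)^1 + D_2/(1+r)^2 + D_3/(1+r)^3 + TV/(1+r)^3
    = 77765.27531 + 76453.07262 + 75163.01189 + 1207163.52431 = 1436544.88413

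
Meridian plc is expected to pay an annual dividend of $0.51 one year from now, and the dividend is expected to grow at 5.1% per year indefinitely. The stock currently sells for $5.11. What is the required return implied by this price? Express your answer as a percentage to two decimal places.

15.08%

P = D₁/(r − g) ⇒ r = D₁/P + g = $0.5100/$5.11 + 0.051 = 0.099804 + 0.051 = 0.150804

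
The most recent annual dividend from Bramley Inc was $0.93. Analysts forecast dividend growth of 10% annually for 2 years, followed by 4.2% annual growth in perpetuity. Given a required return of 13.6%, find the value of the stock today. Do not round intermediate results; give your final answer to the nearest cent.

D_1 = 1.02300
D_2 = 1.12530
Terminal value at year 2: TV = D_2×(1+g_2)/(r−g_2) = 1.17256/0.094 = 12.47407
P_0 = D_1/(1+r)^1 + D_2/(1+r)^2 + TV/(1+r)^2
    = 0.90053 + 0.87199 + 9.66611 = 11.43862

$11.44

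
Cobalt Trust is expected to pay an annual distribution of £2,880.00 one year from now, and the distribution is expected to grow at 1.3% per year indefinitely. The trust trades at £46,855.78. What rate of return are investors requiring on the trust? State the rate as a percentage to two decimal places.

7.45%

P = D₁/(r − g) ⇒ r = D₁/P + g = £2,880.0000/£46,855.78 + 0.013 = 0.061465 + 0.013 = 0.074465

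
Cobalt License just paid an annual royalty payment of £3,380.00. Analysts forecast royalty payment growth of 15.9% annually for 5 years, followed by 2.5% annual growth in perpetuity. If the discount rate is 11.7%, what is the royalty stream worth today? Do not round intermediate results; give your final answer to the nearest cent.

£64194.85

D_1 = 3917.42000
D_2 = 4540.28978
D_3 = 5262.19586
D_4 = 6098.88500
D_5 = 7068.60771
Terminal value at year 5: TV = D_5×(1+g_2)/(r−g_2) = 7245.32290/0.092 = 78753.50982
P_0 = D_1/(1+r)^1 + D_2/(1+r)^2 + D_3/(1+r)^3 + D_4/(1+r)^4 + D_5/(1+r)^5 + TV/(1+r)^5
    = 3507.09042 + 3638.95953 + 3775.78702 + 3917.75931 + 4065.06987 + 45290.18061 = 64194.84676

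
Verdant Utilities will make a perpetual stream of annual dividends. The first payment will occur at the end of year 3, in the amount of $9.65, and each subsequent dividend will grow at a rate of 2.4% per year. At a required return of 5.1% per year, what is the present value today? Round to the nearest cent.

Value at end of year 2: C₁ / (r − g) = $9.65 / (0.051 − 0.024) = $357.4074
Discount to today: PV = $357.4074 / (1 + 0.051)^2 = $357.4074 / 1.104601 = $323.56

$323.56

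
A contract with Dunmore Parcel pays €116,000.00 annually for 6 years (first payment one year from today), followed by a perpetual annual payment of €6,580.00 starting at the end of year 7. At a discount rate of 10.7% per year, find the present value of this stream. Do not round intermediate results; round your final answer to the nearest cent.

€528429.03

PV of 6-year annuity: €116,000.00 × [1 − (1+0.107)^−6] / 0.107 = 495012.87722
Perpetuity value at year 6: €6,580.00 / 0.107 = 61495.32710
PV of perpetuity: 61495.32710 / (1+0.107)^6 = 33416.14838
Total PV = 495012.87722 + 33416.14838 = 528429.02560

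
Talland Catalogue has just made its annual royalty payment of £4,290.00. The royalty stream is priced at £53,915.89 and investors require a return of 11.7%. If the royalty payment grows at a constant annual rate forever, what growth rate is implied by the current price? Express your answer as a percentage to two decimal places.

3.47%

P = D₀(1+g)/(r−g) ⇒ P(r−g) = D₀(1+g) ⇒ g(P+D₀) = P·r − D₀
g = (P·r − D₀)/(P + D₀) = (£53,915.89×0.117 − £4,290.00) / (£53,915.89 + £4,290.00) = 0.034673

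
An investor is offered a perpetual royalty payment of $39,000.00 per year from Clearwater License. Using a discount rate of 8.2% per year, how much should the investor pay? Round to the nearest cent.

$475609.76

Level perpetuity: PV = C / r = $39,000.00 / 0.082 = $475,609.76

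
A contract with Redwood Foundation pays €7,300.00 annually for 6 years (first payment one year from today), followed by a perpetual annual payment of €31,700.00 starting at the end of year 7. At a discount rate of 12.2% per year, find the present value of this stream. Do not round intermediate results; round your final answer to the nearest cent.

PV of 6-year annuity: €7,300.00 × [1 − (1+0.122)^−6] / 0.122 = 29844.03377
Perpetuity value at year 6: €31,700.00 / 0.122 = 259836.06557
PV of perpetuity: 259836.06557 / (1+0.122)^6 = 130239.37098
Total PV = 29844.03377 + 130239.37098 = 160083.40475

€160083.40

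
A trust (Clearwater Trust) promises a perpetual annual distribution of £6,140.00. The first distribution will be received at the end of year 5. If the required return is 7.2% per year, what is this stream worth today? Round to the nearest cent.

£64573.86

Value at end of year 4: C / r = £6,140.00 / 0.072 = £85,277.7778
Discount to today: PV = £85,277.7778 / (1 + 0.072)^4 = £85,277.7778 / 1.320624 = £64,573.86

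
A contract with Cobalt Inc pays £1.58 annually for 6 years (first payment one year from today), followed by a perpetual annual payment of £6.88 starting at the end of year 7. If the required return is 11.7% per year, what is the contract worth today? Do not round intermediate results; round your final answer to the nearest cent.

£36.83

PV of 6-year annuity: £1.58 × [1 − (1+0.117)^−6] / 0.117 = 6.55159
Perpetuity value at year 6: £6.88 / 0.117 = 58.80342
PV of perpetuity: 58.80342 / (1+0.117)^6 = 30.27496
Total PV = 6.55159 + 30.27496 = 36.82655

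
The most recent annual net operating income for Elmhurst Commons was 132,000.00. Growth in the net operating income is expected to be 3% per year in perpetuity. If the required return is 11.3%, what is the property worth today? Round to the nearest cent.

1638072.29

D₁ = D₀ × (1 + g) = 132,000.00 × 1.03 = 135,960.0000
Growing perpetuity: P = D₁ / (r − g) = 135,960.0000 / (0.113 − 0.03) = 1,638,072.29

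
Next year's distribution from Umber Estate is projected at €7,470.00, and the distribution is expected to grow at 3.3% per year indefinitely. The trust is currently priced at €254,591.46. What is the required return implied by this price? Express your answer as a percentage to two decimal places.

6.23%

P = D₁/(r − g) ⇒ r = D₁/P + g = €7,470.0000/€254,591.46 + 0.033 = 0.029341 + 0.033 = 0.062341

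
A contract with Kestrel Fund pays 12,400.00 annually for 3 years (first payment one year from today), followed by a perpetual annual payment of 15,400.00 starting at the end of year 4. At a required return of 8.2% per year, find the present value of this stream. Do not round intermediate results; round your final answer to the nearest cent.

PV of 3-year annuity: 12,400.00 × [1 − (1+0.082)^−3] / 0.082 = 31841.03066
Perpetuity value at year 3: 15,400.00 / 0.082 = 187804.87805
PV of perpetuity: 187804.87805 / (1+0.082)^3 = 148260.37223
Total PV = 31841.03066 + 148260.37223 = 180101.40289

180101.40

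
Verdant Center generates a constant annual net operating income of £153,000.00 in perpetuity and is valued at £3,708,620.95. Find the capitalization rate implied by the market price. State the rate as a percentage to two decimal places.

4.13%

P = C/r ⇒ r = C/P = £153,000.00/£3,708,620.95 = 0.041255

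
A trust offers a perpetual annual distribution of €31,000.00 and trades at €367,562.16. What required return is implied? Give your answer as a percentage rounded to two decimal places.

8.43%

P = C/r ⇒ r = C/P = €31,000.00/€367,562.16 = 0.084339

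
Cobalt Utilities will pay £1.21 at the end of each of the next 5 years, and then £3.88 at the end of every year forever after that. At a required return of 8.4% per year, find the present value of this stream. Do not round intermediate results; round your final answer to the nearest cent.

PV of 5-year annuity: £1.21 × [1 − (1+0.084)^−5] / 0.084 = 4.78067
Perpetuity value at year 5: £3.88 / 0.084 = 46.19048
PV of perpetuity: 46.19048 / (1+0.084)^5 = 30.86072
Total PV = 4.78067 + 30.86072 = 35.64139

£35.64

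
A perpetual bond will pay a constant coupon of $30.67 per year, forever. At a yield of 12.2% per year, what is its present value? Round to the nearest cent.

Level perpetuity: PV = C / r = $30.67 / 0.122 = $251.39

$251.39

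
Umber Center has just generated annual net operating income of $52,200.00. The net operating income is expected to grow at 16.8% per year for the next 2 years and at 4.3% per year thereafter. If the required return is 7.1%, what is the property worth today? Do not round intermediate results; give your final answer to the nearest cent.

$2431627.37

D_1 = 60969.60000
D_2 = 71212.49280
Terminal value at year 2: TV = D_2×(1+g_2)/(r−g_2) = 74274.62999/0.028 = 2652665.35680
P_0 = D_1/(1+r)^1 + D_2/(1+r)^2 + TV/(1+r)^2
    = 56927.73109 + 62083.65072 + 2312615.98914 = 2431627.37095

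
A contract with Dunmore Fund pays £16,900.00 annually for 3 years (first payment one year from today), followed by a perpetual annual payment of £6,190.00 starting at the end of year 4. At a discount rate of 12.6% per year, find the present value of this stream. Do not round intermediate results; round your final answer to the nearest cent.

PV of 3-year annuity: £16,900.00 × [1 − (1+0.126)^−3] / 0.126 = 40176.07479
Perpetuity value at year 3: £6,190.00 / 0.126 = 49126.98413
PV of perpetuity: 49126.98413 / (1+0.126)^3 = 34411.60526
Total PV = 40176.07479 + 34411.60526 = 74587.68004

£74587.68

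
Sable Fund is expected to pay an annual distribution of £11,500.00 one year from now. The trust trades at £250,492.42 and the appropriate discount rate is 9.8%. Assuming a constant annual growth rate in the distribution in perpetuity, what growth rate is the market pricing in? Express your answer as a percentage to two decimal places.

P = D₁/(r−g) ⇒ g = r − D₁/P = 0.098 − £11,500.00/£250,492.42 = 0.052090

5.21%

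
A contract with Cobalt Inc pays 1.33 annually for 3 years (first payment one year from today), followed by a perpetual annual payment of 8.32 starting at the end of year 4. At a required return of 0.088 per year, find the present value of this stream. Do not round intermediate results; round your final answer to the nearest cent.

76.79

PV of 3-year annuity: 1.33 × [1 − (1+0.088)^−3] / 0.088 = 3.37866
Perpetuity value at year 3: 8.32 / 0.088 = 94.54545
PV of perpetuity: 94.54545 / (1+0.088)^3 = 73.40979
Total PV = 3.37866 + 73.40979 = 76.78845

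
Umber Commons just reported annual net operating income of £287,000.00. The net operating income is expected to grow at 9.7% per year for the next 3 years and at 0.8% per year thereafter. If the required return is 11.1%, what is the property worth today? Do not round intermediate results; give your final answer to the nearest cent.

D_1 = 314839.00000
D_2 = 345378.38300
D_3 = 378880.08615
Terminal value at year 3: TV = D_3×(1+g_2)/(r−g_2) = 381911.12684/0.103 = 3707875.01787
P_0 = D_1/(1+r)^1 + D_2/(1+r)^2 + D_3/(1+r)^3 + TV/(1+r)^3
    = 283383.43834 + 279812.44992 + 276286.46045 + 2703851.96250 = 3543334.31122

£3543334.31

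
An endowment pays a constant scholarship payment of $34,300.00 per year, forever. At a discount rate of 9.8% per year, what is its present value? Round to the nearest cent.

$350000.00

Level perpetuity: PV = C / r = $34,300.00 / 0.098 = $350,000.00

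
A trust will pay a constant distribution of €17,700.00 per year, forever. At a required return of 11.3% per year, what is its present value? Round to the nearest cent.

€156637.17

Level perpetuity: PV = C / r = €17,700.00 / 0.113 = €156,637.17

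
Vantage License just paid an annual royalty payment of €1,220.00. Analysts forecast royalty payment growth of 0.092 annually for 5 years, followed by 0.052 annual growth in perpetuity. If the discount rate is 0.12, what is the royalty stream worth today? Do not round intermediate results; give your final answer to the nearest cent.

D_1 = 1332.24000
D_2 = 1454.80608
D_3 = 1588.64824
D_4 = 1734.80388
D_5 = 1894.40583
Terminal value at year 5: TV = D_5×(1+g_2)/(r−g_2) = 1992.91494/0.068 = 29307.57261
P_0 = D_1/(1+r)^1 + D_2/(1+r)^2 + D_3/(1+r)^3 + D_4/(1+r)^4 + D_5/(1+r)^5 + TV/(1+r)^5
    = 1189.50000 + 1159.76250 + 1130.76844 + 1102.49923 + 1074.93675 + 16629.90377 = 22287.37068

€22287.37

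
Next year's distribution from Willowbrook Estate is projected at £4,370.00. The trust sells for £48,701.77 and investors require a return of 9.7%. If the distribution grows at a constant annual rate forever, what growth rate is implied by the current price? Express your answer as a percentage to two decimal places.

0.73%

P = D₁/(r−g) ⇒ g = r − D₁/P = 0.097 − £4,370.00/£48,701.77 = 0.007270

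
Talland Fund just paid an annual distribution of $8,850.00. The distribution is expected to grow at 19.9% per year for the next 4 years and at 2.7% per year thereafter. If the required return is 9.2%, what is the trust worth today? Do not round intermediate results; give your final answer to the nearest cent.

$248193.25

D_1 = 10611.15000
D_2 = 12722.76885
D_3 = 15254.59985
D_4 = 18290.26522
Terminal value at year 4: TV = D_4×(1+g_2)/(r−g_2) = 18784.10238/0.065 = 288986.19050
P_0 = D_1/(1+r)^1 + D_2/(1+r)^2 + D_3/(1+r)^3 + D_4/(1+r)^4 + TV/(1+r)^4
    = 9717.17033 + 10669.31065 + 11714.74676 + 12862.62030 + 203229.40074 = 248193.24878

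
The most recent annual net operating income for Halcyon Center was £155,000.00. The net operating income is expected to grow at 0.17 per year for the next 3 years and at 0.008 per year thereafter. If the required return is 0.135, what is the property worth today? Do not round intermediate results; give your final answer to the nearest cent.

£1841864.80

D_1 = 181350.00000
D_2 = 212179.50000
D_3 = 248250.01500
Terminal value at year 3: TV = D_3×(1+g_2)/(r−g_2) = 250236.01512/0.127 = 1970362.32378
P_0 = D_1/(1+r)^1 + D_2/(1+r)^2 + D_3/(1+r)^3 + TV/(1+r)^3
    = 159779.73568 + 164706.86410 + 169785.93039 + 1347592.26640 = 1841864.79657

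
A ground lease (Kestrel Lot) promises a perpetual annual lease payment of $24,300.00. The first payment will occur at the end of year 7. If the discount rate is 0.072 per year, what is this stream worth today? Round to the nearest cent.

Value at end of year 6: C / r = $24,300.00 / 0.072 = $337,500.0000
Discount to today: PV = $337,500.0000 / (1 + 0.072)^6 = $337,500.0000 / 1.517640 = $222,384.78

$222384.78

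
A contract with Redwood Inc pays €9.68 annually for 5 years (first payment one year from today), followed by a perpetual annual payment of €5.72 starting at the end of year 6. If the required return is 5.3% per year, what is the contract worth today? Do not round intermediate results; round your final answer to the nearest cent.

€124.93

PV of 5-year annuity: €9.68 × [1 − (1+0.053)^−5] / 0.053 = 41.56405
Perpetuity value at year 5: €5.72 / 0.053 = 107.92453
PV of perpetuity: 107.92453 / (1+0.053)^5 = 83.36395
Total PV = 41.56405 + 83.36395 = 124.92800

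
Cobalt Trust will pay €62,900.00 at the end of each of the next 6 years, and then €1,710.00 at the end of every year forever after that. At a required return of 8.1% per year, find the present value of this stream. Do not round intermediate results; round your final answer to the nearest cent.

PV of 6-year annuity: €62,900.00 × [1 − (1+0.081)^−6] / 0.081 = 289899.10940
Perpetuity value at year 6: €1,710.00 / 0.081 = 21111.11111
PV of perpetuity: 21111.11111 / (1+0.081)^6 = 13229.91116
Total PV = 289899.10940 + 13229.91116 = 303129.02056

€303129.02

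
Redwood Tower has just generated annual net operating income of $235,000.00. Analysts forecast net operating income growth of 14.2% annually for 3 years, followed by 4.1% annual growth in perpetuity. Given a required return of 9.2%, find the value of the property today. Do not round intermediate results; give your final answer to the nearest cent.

D_1 = 268370.00000
D_2 = 306478.54000
D_3 = 349998.49268
Terminal value at year 3: TV = D_3×(1+g_2)/(r−g_2) = 364348.43088/0.051 = 7144086.88000
P_0 = D_1/(1+r)^1 + D_2/(1+r)^2 + D_3/(1+r)^3 + TV/(1+r)^3
    = 245760.07326 + 257012.82387 + 268780.81031 + 5486290.65746 = 6257844.36490

$6257844.36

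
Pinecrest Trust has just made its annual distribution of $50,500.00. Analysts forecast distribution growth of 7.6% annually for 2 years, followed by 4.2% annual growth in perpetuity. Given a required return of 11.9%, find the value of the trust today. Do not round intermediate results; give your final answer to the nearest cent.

$727130.14

D_1 = 54338.00000
D_2 = 58467.68800
Terminal value at year 2: TV = D_2×(1+g_2)/(r−g_2) = 60923.33090/0.077 = 791212.08956
P_0 = D_1/(1+r)^1 + D_2/(1+r)^2 + TV/(1+r)^2
    = 48559.42806 + 46693.42680 + 631877.28220 = 727130.13707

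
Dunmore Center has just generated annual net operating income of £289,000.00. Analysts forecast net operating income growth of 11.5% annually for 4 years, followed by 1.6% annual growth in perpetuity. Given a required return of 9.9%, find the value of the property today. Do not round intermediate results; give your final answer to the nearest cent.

£4946886.47

D_1 = 322235.00000
D_2 = 359292.02500
D_3 = 400610.60787
D_4 = 446680.82778
Terminal value at year 4: TV = D_4×(1+g_2)/(r−g_2) = 453827.72103/0.083 = 5467803.86777
P_0 = D_1/(1+r)^1 + D_2/(1+r)^2 + D_3/(1+r)^3 + D_4/(1+r)^4 + TV/(1+r)^4
    = 293207.46133 + 297476.17778 + 301807.04115 + 306200.95622 + 3748194.83757 = 4946886.47405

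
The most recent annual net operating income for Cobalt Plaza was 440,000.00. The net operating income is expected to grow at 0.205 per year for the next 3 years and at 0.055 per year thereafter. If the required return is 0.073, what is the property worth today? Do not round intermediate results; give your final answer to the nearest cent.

D_1 = 530200.00000
D_2 = 638891.00000
D_3 = 769863.65500
Terminal value at year 3: TV = D_3×(1+g_2)/(r−g_2) = 812206.15603/0.018 = 45122564.22361
P_0 = D_1/(1+r)^1 + D_2/(1+r)^2 + D_3/(1+r)^3 + TV/(1+r)^3
    = 494128.61137 + 554916.10131 + 623181.64219 + 36525368.47298 = 38197594.82785

38197594.83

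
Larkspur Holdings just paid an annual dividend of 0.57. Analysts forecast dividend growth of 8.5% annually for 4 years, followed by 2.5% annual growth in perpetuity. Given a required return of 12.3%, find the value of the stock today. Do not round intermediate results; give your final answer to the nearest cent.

7.29

D_1 = 0.61845
D_2 = 0.67102
D_3 = 0.72805
D_4 = 0.78994
Terminal value at year 4: TV = D_4×(1+g_2)/(r−g_2) = 0.80969/0.098 = 8.26212
P_0 = D_1/(1+r)^1 + D_2/(1+r)^2 + D_3/(1+r)^3 + D_4/(1+r)^4 + TV/(1+r)^4
    = 0.55071 + 0.53208 + 0.51407 + 0.49668 + 5.19484 = 7.28839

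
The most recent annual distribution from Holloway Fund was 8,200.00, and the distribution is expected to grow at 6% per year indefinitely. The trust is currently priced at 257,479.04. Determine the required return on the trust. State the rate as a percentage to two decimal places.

D₁ = 8,200.00 × 1.06 = 8,692.0000
P = D₁/(r − g) ⇒ r = D₁/P + g = 8,692.0000/257,479.04 + 0.06 = 0.033758 + 0.06 = 0.093758

9.38%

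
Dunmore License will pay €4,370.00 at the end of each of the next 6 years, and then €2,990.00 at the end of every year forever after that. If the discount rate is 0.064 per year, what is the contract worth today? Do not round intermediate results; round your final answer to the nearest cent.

€53420.21

PV of 6-year annuity: €4,370.00 × [1 − (1+0.064)^−6] / 0.064 = 21221.27466
Perpetuity value at year 6: €2,990.00 / 0.064 = 46718.75000
PV of perpetuity: 46718.75000 / (1+0.064)^6 = 32198.93049
Total PV = 21221.27466 + 32198.93049 = 53420.20516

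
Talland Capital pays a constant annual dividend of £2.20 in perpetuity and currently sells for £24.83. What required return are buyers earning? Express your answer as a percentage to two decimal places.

8.86%

P = C/r ⇒ r = C/P = £2.20/£24.83 = 0.088602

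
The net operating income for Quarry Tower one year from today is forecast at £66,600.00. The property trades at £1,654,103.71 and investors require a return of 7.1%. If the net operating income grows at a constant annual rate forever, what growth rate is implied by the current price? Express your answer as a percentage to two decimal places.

P = D₁/(r−g) ⇒ g = r − D₁/P = 0.071 − £66,600.00/£1,654,103.71 = 0.030737

3.07%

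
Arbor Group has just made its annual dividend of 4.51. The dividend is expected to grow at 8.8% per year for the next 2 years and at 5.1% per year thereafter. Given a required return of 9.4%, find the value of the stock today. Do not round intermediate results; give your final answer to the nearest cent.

D_1 = 4.90688
D_2 = 5.33869
Terminal value at year 2: TV = D_2×(1+g_2)/(r−g_2) = 5.61096/0.043 = 130.48740
P_0 = D_1/(1+r)^1 + D_2/(1+r)^2 + TV/(1+r)^2
    = 4.48527 + 4.46067 + 109.02697 = 117.97290

117.97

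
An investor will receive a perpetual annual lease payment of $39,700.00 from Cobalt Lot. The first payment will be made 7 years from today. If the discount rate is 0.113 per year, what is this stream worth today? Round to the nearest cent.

$184816.64

Value at end of year 6: C / r = $39,700.00 / 0.113 = $351,327.4336
Discount to today: PV = $351,327.4336 / (1 + 0.113)^6 = $351,327.4336 / 1.900951 = $184,816.64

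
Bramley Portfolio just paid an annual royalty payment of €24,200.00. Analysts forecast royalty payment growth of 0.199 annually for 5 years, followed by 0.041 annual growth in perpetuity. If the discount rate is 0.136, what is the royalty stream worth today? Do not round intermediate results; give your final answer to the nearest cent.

€490016.60

D_1 = 29015.80000
D_2 = 34789.94420
D_3 = 41713.14310
D_4 = 50014.05857
D_5 = 59966.85623
Terminal value at year 5: TV = D_5×(1+g_2)/(r−g_2) = 62425.49733/0.095 = 657110.49824
P_0 = D_1/(1+r)^1 + D_2/(1+r)^2 + D_3/(1+r)^3 + D_4/(1+r)^4 + D_5/(1+r)^5 + TV/(1+r)^5
    = 25542.07746 + 26958.58352 + 28453.64581 + 30031.62089 + 31697.10691 + 347333.56093 = 490016.59552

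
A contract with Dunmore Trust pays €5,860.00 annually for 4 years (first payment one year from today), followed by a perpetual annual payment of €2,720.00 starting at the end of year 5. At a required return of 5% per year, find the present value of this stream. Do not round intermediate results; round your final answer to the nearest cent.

PV of 4-year annuity: €5,860.00 × [1 − (1+0.05)^−4] / 0.05 = 20779.26995
Perpetuity value at year 4: €2,720.00 / 0.05 = 54400.00000
PV of perpetuity: 54400.00000 / (1+0.05)^4 = 44755.01463
Total PV = 20779.26995 + 44755.01463 = 65534.28458

€65534.28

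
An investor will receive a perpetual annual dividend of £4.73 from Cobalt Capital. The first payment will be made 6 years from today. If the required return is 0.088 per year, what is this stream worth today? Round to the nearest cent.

£35.26

Value at end of year 5: C / r = £4.73 / 0.088 = £53.7500
Discount to today: PV = £53.7500 / (1 + 0.088)^5 = £53.7500 / 1.524560 = £35.26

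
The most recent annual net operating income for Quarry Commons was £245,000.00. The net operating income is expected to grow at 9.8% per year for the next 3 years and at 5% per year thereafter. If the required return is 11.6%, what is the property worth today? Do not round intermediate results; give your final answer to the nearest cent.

£4423697.38

D_1 = 269010.00000
D_2 = 295372.98000
D_3 = 324319.53204
Terminal value at year 3: TV = D_3×(1+g_2)/(r−g_2) = 340535.50864/0.066 = 5159628.91882
P_0 = D_1/(1+r)^1 + D_2/(1+r)^2 + D_3/(1+r)^3 + TV/(1+r)^3
    = 241048.38710 + 237160.50989 + 233335.34037 + 3712153.14227 = 4423697.37962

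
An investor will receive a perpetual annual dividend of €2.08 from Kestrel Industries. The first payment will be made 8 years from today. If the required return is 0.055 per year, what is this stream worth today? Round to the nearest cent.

€26.00

Value at end of year 7: C / r = €2.08 / 0.055 = €37.8182
Discount to today: PV = €37.8182 / (1 + 0.055)^7 = €37.8182 / 1.454679 = €26.00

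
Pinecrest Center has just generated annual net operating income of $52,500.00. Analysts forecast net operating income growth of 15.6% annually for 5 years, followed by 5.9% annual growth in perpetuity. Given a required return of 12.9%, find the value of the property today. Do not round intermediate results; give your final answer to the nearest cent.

D_1 = 60690.00000
D_2 = 70157.64000
D_3 = 81102.23184
D_4 = 93754.18001
D_5 = 108379.83209
Terminal value at year 5: TV = D_5×(1+g_2)/(r−g_2) = 114774.24218/0.07 = 1639632.03116
P_0 = D_1/(1+r)^1 + D_2/(1+r)^2 + D_3/(1+r)^3 + D_4/(1+r)^4 + D_5/(1+r)^5 + TV/(1+r)^5
    = 53755.53587 + 55041.09785 + 56357.40400 + 57705.18956 + 59085.20738 + 893874.78028 = 1175819.21494

$1175819.21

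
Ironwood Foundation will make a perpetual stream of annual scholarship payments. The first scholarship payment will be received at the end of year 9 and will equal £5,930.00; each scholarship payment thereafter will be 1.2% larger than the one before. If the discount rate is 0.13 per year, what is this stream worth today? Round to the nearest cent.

Value at end of year 8: C₁ / (r − g) = £5,930.00 / (0.13 − 0.012) = £50,254.2373
Discount to today: PV = £50,254.2373 / (1 + 0.13)^8 = £50,254.2373 / 2.658444 = £18,903.63

£18903.63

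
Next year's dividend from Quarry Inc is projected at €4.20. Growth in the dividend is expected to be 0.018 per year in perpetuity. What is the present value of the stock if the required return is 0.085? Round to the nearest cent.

€62.69

Growing perpetuity: P = D₁ / (r − g) = €4.2000 / (0.085 − 0.018) = €62.69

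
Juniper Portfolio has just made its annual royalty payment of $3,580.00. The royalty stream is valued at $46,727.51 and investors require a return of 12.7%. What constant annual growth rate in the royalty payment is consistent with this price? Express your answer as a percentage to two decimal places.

P = D₀(1+g)/(r−g) ⇒ P(r−g) = D₀(1+g) ⇒ g(P+D₀) = P·r − D₀
g = (P·r − D₀)/(P + D₀) = ($46,727.51×0.127 − $3,580.00) / ($46,727.51 + $3,580.00) = 0.046800

4.68%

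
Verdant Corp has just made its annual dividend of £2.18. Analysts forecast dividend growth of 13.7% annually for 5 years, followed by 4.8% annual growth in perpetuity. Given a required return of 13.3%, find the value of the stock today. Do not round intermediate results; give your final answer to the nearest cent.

£38.37

D_1 = 2.47866
D_2 = 2.81824
D_3 = 3.20433
D_4 = 3.64333
D_5 = 4.14246
Terminal value at year 5: TV = D_5×(1+g_2)/(r−g_2) = 4.34130/0.085 = 51.07415
P_0 = D_1/(1+r)^1 + D_2/(1+r)^2 + D_3/(1+r)^3 + D_4/(1+r)^4 + D_5/(1+r)^5 + TV/(1+r)^5
    = 2.18770 + 2.19542 + 2.20317 + 2.21095 + 2.21875 + 27.35594 = 38.37193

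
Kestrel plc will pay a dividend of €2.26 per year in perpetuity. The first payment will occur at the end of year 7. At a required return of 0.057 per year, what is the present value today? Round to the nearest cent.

Value at end of year 6: C / r = €2.26 / 0.057 = €39.6491
Discount to today: PV = €39.6491 / (1 + 0.057)^6 = €39.6491 / 1.394601 = €28.43

€28.43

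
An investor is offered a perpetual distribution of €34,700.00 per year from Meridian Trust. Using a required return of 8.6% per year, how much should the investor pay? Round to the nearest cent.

Level perpetuity: PV = C / r = €34,700.00 / 0.086 = €403,488.37

€403488.37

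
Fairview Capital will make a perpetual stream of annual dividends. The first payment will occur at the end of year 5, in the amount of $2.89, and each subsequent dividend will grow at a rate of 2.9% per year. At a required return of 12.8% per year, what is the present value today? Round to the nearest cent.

Value at end of year 4: C₁ / (r − g) = $2.89 / (0.128 − 0.029) = $29.1919
Discount to today: PV = $29.1919 / (1 + 0.128)^4 = $29.1919 / 1.618961 = $18.03

$18.03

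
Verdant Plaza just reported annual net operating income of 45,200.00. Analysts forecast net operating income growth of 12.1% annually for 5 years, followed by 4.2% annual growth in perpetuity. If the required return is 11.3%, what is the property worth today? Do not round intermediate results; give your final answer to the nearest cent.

D_1 = 50669.20000
D_2 = 56800.17320
D_3 = 63672.99416
D_4 = 71377.42645
D_5 = 80014.09505
Terminal value at year 5: TV = D_5×(1+g_2)/(r−g_2) = 83374.68704/0.071 = 1174291.36680
P_0 = D_1/(1+r)^1 + D_2/(1+r)^2 + D_3/(1+r)^3 + D_4/(1+r)^4 + D_5/(1+r)^5 + TV/(1+r)^5
    = 45524.88769 + 45852.11060 + 46181.68552 + 46513.62935 + 46847.95912 + 687543.28743 = 918463.55972

918463.56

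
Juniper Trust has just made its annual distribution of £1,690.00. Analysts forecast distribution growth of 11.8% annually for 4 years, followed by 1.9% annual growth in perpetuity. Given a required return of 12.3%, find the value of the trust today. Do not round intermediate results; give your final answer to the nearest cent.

£22950.90

D_1 = 1889.42000
D_2 = 2112.37156
D_3 = 2361.63140
D_4 = 2640.30391
Terminal value at year 4: TV = D_4×(1+g_2)/(r−g_2) = 2690.46968/0.104 = 25869.90081
P_0 = D_1/(1+r)^1 + D_2/(1+r)^2 + D_3/(1+r)^3 + D_4/(1+r)^4 + TV/(1+r)^4
    = 1682.47551 + 1674.98453 + 1667.52689 + 1660.10246 + 16265.81163 = 22950.90102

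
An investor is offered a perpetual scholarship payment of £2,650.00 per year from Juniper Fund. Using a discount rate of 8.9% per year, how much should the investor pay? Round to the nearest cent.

£29775.28

Level perpetuity: PV = C / r = £2,650.00 / 0.089 = £29,775.28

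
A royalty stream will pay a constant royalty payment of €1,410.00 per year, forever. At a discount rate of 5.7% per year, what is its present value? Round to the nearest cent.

Level perpetuity: PV = C / r = €1,410.00 / 0.057 = €24,736.84

€24736.84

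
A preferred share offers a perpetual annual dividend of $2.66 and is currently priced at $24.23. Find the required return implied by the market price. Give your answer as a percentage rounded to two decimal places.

10.98%

P = C/r ⇒ r = C/P = $2.66/$24.23 = 0.109781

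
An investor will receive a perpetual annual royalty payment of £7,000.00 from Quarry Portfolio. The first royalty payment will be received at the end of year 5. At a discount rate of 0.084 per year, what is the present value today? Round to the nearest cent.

Value at end of year 4: C / r = £7,000.00 / 0.084 = £83,333.3333
Discount to today: PV = £83,333.3333 / (1 + 0.084)^4 = £83,333.3333 / 1.380757 = £60,353.38

£60353.38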